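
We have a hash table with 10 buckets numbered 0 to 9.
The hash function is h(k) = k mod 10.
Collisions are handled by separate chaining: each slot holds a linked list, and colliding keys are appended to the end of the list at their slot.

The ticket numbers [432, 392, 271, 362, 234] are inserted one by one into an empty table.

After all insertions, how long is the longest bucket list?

432 → bucket 2
392 → bucket 2 (collision)
271 → bucket 1
362 → bucket 2 (collision)
234 → bucket 4
Final buckets:
0: —
1: 271
2: 432 -> 392 -> 362
3: —
4: 234
5: —
6: —
7: —
8: —
9: —

3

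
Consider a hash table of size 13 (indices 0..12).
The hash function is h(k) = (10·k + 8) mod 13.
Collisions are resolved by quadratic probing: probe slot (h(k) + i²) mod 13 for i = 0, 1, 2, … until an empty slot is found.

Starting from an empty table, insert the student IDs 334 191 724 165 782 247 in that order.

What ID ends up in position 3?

165

Insert 334: h=7, slot 7 empty => index 7.
Insert 191: h=7, slot 7 occupied => index 8.
Insert 724: h=7, slots 7,8 occupied => index 11.
Insert 165: h=7, slots 7,8,11 occupied => index 3.
Insert 782: h=2, slot 2 empty => index 2.
Insert 247: h=8, slot 8 occupied => index 9.
Table: [∅, ∅, 782, 165, ∅, ∅, ∅, 334, 191, 247, ∅, 724, ∅]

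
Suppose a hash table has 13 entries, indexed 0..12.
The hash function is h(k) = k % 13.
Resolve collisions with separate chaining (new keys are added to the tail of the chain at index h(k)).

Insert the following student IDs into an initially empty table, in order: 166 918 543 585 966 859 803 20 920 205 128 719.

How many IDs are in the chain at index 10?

5

Insert 166: h=10, bucket 10 empty -> new chain.
Insert 918: h=8, bucket 8 empty -> new chain.
Insert 543: h=10, bucket 10 nonempty -> append to chain.
Insert 585: h=0, bucket 0 empty -> new chain.
Insert 966: h=4, bucket 4 empty -> new chain.
Insert 859: h=1, bucket 1 empty -> new chain.
Insert 803: h=10, bucket 10 nonempty -> append to chain.
Insert 20: h=7, bucket 7 empty -> new chain.
Insert 920: h=10, bucket 10 nonempty -> append to chain.
Insert 205: h=10, bucket 10 nonempty -> append to chain.
Insert 128: h=11, bucket 11 empty -> new chain.
Insert 719: h=4, bucket 4 nonempty -> append to chain.
Final buckets:
0: 585
1: 859
2: -
3: -
4: 966 -> 719
5: -
6: -
7: 20
8: 918
9: -
10: 166 -> 543 -> 803 -> 920 -> 205
11: 128
12: -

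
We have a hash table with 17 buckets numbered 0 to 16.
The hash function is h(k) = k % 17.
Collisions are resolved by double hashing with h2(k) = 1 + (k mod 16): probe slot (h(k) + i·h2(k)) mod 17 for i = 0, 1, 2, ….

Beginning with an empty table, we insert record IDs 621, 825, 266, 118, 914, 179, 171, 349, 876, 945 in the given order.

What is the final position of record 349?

621 hashes to 9; slot 9 is free => place at 9.
825 hashes to 9, h2=10; 9 taken => place at 2.
266 hashes to 11; slot 11 is free => place at 11.
118 hashes to 16; slot 16 is free => place at 16.
914 hashes to 13; slot 13 is free => place at 13.
179 hashes to 9, h2=4; 9,13 taken => place at 0.
171 hashes to 1; slot 1 is free => place at 1.
349 hashes to 9, h2=14; 9 taken => place at 6.
876 hashes to 9, h2=13; 9 taken => place at 5.
945 hashes to 10; slot 10 is free => place at 10.
Table: [179, 171, 825, —, —, 876, 349, —, —, 621, 945, 266, —, 914, —, —, 118]

6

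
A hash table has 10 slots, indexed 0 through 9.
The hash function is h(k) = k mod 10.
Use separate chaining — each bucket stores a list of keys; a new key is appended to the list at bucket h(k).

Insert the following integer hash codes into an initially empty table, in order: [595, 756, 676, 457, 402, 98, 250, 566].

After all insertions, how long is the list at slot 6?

3

Insert 595: h=5, bucket 5 empty → new chain.
Insert 756: h=6, bucket 6 empty → new chain.
Insert 676: h=6, bucket 6 nonempty → append to chain.
Insert 457: h=7, bucket 7 empty → new chain.
Insert 402: h=2, bucket 2 empty → new chain.
Insert 98: h=8, bucket 8 empty → new chain.
Insert 250: h=0, bucket 0 empty → new chain.
Insert 566: h=6, bucket 6 nonempty → append to chain.
Final buckets:
0: 250
1: ∅
2: 402
3: ∅
4: ∅
5: 595
6: 756 -> 676 -> 566
7: 457
8: 98
9: ∅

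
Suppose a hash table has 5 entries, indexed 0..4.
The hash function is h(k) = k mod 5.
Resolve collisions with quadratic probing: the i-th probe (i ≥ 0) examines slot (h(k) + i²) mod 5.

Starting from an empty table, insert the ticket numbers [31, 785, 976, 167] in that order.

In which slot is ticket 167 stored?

31 hashes to 1; slot 1 is free => place at 1.
785 hashes to 0; slot 0 is free => place at 0.
976 hashes to 1; 1 taken => place at 2.
167 hashes to 2; 2 taken => place at 3.
Table: [785, 31, 976, 167, .]

3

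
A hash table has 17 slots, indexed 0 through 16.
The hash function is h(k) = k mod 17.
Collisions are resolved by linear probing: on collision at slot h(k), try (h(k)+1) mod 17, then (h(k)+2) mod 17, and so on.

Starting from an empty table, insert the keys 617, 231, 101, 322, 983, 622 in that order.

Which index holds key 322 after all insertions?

617 hashes to 5; slot 5 is free -> place at 5.
231 hashes to 10; slot 10 is free -> place at 10.
101 hashes to 16; slot 16 is free -> place at 16.
322 hashes to 16; 16 taken -> place at 0.
983 hashes to 14; slot 14 is free -> place at 14.
622 hashes to 10; 10 taken -> place at 11.
Table: [322, _, _, _, _, 617, _, _, _, _, 231, 622, _, _, 983, _, 101]

0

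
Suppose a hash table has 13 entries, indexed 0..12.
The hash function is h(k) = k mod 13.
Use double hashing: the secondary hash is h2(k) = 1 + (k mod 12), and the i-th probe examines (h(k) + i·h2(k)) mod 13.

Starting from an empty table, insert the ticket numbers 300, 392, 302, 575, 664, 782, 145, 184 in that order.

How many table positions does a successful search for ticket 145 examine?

300: h=1 → slot 1
392: h=2 → slot 2
302: h=3 → slot 3
575: h=3, h2=12, probe 3,2,1,0 → slot 0
664: h=1, h2=5, probe 1,6 → slot 6
782: h=2, h2=3, probe 2,5 → slot 5
145: h=2, h2=2, probe 2,4 → slot 4
184: h=2, h2=5, probe 2,7 → slot 7
Table: [575, 300, 392, 302, 145, 782, 664, 184, -, -, -, -, -]
Lookup 145: h=2, h2=2, probe 2,4 → found at 4.

2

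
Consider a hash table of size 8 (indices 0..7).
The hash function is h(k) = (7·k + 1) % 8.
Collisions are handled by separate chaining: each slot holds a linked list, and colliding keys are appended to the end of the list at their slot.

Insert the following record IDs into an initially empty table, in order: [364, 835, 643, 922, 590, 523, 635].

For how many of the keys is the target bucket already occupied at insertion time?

Insert 364: h=5, bucket 5 empty -> new chain.
Insert 835: h=6, bucket 6 empty -> new chain.
Insert 643: h=6, bucket 6 nonempty -> append to chain.
Insert 922: h=7, bucket 7 empty -> new chain.
Insert 590: h=3, bucket 3 empty -> new chain.
Insert 523: h=6, bucket 6 nonempty -> append to chain.
Insert 635: h=6, bucket 6 nonempty -> append to chain.
Final buckets:
0: ∅
1: ∅
2: ∅
3: 590
4: ∅
5: 364
6: 835 -> 643 -> 523 -> 635
7: 922

3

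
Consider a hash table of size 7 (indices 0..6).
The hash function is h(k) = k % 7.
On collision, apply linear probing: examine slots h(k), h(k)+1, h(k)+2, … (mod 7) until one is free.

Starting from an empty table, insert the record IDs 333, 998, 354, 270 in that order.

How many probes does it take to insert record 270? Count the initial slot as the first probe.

4

333: h=4 => slot 4
998: h=4, probe 4,5 => slot 5
354: h=4, probe 4,5,6 => slot 6
270: h=4, probe 4,5,6,0 => slot 0
Table: [270, -, -, -, 333, 998, 354]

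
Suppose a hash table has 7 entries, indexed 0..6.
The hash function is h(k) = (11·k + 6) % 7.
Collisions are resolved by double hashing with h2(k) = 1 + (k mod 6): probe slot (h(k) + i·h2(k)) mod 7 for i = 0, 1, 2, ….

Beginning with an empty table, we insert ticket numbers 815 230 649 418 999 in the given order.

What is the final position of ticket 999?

815 hashes to 4; slot 4 is free => place at 4.
230 hashes to 2; slot 2 is free => place at 2.
649 hashes to 5; slot 5 is free => place at 5.
418 hashes to 5, h2=5; 5 taken => place at 3.
999 hashes to 5, h2=4; 5,2 taken => place at 6.
Table: [-, -, 230, 418, 815, 649, 999]

6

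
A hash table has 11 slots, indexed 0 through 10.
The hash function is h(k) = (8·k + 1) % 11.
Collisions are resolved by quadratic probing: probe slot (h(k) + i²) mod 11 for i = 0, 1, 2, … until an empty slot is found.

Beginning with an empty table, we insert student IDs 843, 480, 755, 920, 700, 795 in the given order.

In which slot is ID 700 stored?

843 hashes to 2; slot 2 is free → place at 2.
480 hashes to 2; 2 taken → place at 3.
755 hashes to 2; 2,3 taken → place at 6.
920 hashes to 2; 2,3,6 taken → place at 0.
700 hashes to 2; 2,3,6,0 taken → place at 7.
795 hashes to 3; 3 taken → place at 4.
Table: [920, ., 843, 480, 795, ., 755, 700, ., ., .]

7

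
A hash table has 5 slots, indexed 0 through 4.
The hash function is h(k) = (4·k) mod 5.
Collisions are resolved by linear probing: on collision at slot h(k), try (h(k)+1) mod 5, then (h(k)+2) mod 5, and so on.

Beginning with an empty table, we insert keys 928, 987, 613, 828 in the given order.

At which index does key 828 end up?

Insert 928: h=2, slot 2 empty → index 2.
Insert 987: h=3, slot 3 empty → index 3.
Insert 613: h=2, slots 2,3 occupied → index 4.
Insert 828: h=2, slots 2,3,4 occupied → index 0.
Table: [828, —, 928, 987, 613]

0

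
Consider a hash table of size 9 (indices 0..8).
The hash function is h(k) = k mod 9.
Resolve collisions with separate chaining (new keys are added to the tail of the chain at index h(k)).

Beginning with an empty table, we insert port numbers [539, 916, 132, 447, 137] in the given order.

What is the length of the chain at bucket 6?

539 -> bucket 8
916 -> bucket 7
132 -> bucket 6
447 -> bucket 6 (collision)
137 -> bucket 2
Final buckets:
0: ∅
1: ∅
2: 137
3: ∅
4: ∅
5: ∅
6: 132 -> 447
7: 916
8: 539

2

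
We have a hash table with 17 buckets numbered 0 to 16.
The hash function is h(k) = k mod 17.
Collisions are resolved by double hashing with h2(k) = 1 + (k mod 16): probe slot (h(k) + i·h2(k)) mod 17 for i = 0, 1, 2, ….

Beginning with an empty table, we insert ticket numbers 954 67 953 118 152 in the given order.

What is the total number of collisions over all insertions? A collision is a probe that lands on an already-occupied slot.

Insert 954: h=2, slot 2 empty => index 2.
Insert 67: h=16, slot 16 empty => index 16.
Insert 953: h=1, slot 1 empty => index 1.
Insert 118: h=16, h2=7, slot 16 occupied => index 6.
Insert 152: h=16, h2=9, slot 16 occupied => index 8.
Table: [-, 953, 954, -, -, -, 118, -, 152, -, -, -, -, -, -, -, 67]

2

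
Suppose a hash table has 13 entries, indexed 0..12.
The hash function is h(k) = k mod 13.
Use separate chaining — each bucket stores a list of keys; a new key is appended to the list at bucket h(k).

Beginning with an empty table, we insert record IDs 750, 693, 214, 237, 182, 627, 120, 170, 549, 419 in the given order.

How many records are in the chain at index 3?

5

750 -> bucket 9
693 -> bucket 4
214 -> bucket 6
237 -> bucket 3
182 -> bucket 0
627 -> bucket 3 (collision)
120 -> bucket 3 (collision)
170 -> bucket 1
549 -> bucket 3 (collision)
419 -> bucket 3 (collision)
Final buckets:
0: 182
1: 170
2: ∅
3: 237 -> 627 -> 120 -> 549 -> 419
4: 693
5: ∅
6: 214
7: ∅
8: ∅
9: 750
10: ∅
11: ∅
12: ∅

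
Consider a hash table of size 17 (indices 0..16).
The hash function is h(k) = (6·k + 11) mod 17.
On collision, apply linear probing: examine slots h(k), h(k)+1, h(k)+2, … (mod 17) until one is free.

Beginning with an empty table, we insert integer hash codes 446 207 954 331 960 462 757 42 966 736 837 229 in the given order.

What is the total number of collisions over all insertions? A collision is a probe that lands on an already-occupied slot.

Insert 446: h=1, slot 1 empty => index 1.
Insert 207: h=12, slot 12 empty => index 12.
Insert 954: h=6, slot 6 empty => index 6.
Insert 331: h=8, slot 8 empty => index 8.
Insert 960: h=8, slot 8 occupied => index 9.
Insert 462: h=12, slot 12 occupied => index 13.
Insert 757: h=14, slot 14 empty => index 14.
Insert 42: h=8, slots 8,9 occupied => index 10.
Insert 966: h=10, slot 10 occupied => index 11.
Insert 736: h=7, slot 7 empty => index 7.
Insert 837: h=1, slot 1 occupied => index 2.
Insert 229: h=8, slots 8,9,10,11,12,13,14 occupied => index 15.
Table: [-, 446, 837, -, -, -, 954, 736, 331, 960, 42, 966, 207, 462, 757, 229, -]

13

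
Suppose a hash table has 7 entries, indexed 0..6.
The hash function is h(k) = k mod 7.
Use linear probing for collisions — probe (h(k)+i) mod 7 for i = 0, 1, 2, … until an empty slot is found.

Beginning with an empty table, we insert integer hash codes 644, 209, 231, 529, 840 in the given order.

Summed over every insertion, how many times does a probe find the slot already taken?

Insert 644: h=0, slot 0 empty => index 0.
Insert 209: h=6, slot 6 empty => index 6.
Insert 231: h=0, slot 0 occupied => index 1.
Insert 529: h=4, slot 4 empty => index 4.
Insert 840: h=0, slots 0,1 occupied => index 2.
Table: [644, 231, 840, _, 529, _, 209]

3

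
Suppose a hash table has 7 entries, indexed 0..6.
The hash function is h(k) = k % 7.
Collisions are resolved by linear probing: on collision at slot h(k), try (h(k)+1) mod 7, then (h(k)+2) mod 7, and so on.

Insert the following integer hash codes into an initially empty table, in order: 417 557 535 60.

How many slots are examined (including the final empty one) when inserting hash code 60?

3

417 hashes to 4; slot 4 is free -> place at 4.
557 hashes to 4; 4 taken -> place at 5.
535 hashes to 3; slot 3 is free -> place at 3.
60 hashes to 4; 4,5 taken -> place at 6.
Table: [., ., ., 535, 417, 557, 60]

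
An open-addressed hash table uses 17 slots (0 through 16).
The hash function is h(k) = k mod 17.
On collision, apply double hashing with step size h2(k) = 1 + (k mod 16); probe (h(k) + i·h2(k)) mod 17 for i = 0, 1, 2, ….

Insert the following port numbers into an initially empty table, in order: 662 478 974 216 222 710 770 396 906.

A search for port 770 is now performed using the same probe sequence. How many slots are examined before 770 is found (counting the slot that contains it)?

Insert 662: h=16, slot 16 empty -> index 16.
Insert 478: h=2, slot 2 empty -> index 2.
Insert 974: h=5, slot 5 empty -> index 5.
Insert 216: h=12, slot 12 empty -> index 12.
Insert 222: h=1, slot 1 empty -> index 1.
Insert 710: h=13, slot 13 empty -> index 13.
Insert 770: h=5, h2=3, slot 5 occupied -> index 8.
Insert 396: h=5, h2=13, slots 5,1 occupied -> index 14.
Insert 906: h=5, h2=11, slots 5,16 occupied -> index 10.
Table: [., 222, 478, ., ., 974, ., ., 770, ., 906, ., 216, 710, 396, ., 662]
Lookup 770: h=5, h2=3, probe 5,8 → found at 8.

2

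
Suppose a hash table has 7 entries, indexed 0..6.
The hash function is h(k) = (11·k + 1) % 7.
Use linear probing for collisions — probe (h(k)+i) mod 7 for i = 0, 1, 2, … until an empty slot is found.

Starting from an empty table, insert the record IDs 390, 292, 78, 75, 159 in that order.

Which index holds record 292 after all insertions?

Insert 390: h=0, slot 0 empty => index 0.
Insert 292: h=0, slot 0 occupied => index 1.
Insert 78: h=5, slot 5 empty => index 5.
Insert 75: h=0, slots 0,1 occupied => index 2.
Insert 159: h=0, slots 0,1,2 occupied => index 3.
Table: [390, 292, 75, 159, ., 78, .]

1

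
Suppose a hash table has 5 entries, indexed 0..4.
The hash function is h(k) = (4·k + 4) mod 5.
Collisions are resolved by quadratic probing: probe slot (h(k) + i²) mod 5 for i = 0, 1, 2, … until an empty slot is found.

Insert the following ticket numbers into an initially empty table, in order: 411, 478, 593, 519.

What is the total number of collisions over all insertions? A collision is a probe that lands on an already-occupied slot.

411: h=3 -> slot 3
478: h=1 -> slot 1
593: h=1, probe 1,2 -> slot 2
519: h=0 -> slot 0
Table: [519, 478, 593, 411, .]

1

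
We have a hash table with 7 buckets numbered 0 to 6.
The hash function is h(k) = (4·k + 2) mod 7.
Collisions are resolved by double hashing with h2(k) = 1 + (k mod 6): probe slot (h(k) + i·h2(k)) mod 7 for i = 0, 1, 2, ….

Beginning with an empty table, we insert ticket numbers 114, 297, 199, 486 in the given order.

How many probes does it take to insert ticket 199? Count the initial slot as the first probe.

114 hashes to 3; slot 3 is free -> place at 3.
297 hashes to 0; slot 0 is free -> place at 0.
199 hashes to 0, h2=2; 0 taken -> place at 2.
486 hashes to 0, h2=1; 0 taken -> place at 1.
Table: [297, 486, 199, 114, ., ., .]

2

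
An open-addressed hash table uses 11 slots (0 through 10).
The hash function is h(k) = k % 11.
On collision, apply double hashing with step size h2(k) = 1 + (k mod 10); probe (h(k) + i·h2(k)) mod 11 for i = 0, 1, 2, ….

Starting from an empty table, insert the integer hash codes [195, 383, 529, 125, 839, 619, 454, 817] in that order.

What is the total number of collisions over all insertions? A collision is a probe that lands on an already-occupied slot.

Insert 195: h=8, slot 8 empty -> index 8.
Insert 383: h=9, slot 9 empty -> index 9.
Insert 529: h=1, slot 1 empty -> index 1.
Insert 125: h=4, slot 4 empty -> index 4.
Insert 839: h=3, slot 3 empty -> index 3.
Insert 619: h=3, h2=10, slot 3 occupied -> index 2.
Insert 454: h=3, h2=5, slots 3,8,2 occupied -> index 7.
Insert 817: h=3, h2=8, slot 3 occupied -> index 0.
Table: [817, 529, 619, 839, 125, _, _, 454, 195, 383, _]

5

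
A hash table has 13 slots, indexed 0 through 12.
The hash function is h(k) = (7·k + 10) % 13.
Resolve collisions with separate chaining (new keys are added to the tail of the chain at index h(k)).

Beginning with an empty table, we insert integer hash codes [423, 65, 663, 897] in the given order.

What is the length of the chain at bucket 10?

423 → bucket 7
65 → bucket 10
663 → bucket 10 (collision)
897 → bucket 10 (collision)
Final buckets:
0: ∅
1: ∅
2: ∅
3: ∅
4: ∅
5: ∅
6: ∅
7: 423
8: ∅
9: ∅
10: 65 -> 663 -> 897
11: ∅
12: ∅

3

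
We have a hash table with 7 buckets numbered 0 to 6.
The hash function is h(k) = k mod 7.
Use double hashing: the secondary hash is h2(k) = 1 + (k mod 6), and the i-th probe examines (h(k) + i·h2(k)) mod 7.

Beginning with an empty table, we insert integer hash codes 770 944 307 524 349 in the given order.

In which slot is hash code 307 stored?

1

770: h=0 => slot 0
944: h=6 => slot 6
307: h=6, h2=2, probe 6,1 => slot 1
524: h=6, h2=3, probe 6,2 => slot 2
349: h=6, h2=2, probe 6,1,3 => slot 3
Table: [770, 307, 524, 349, -, -, 944]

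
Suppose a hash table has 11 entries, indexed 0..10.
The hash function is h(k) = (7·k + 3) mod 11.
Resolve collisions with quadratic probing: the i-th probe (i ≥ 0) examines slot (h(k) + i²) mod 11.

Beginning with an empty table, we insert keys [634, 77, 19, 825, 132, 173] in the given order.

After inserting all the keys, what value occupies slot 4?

Insert 634: h=8, slot 8 empty → index 8.
Insert 77: h=3, slot 3 empty → index 3.
Insert 19: h=4, slot 4 empty → index 4.
Insert 825: h=3, slots 3,4 occupied → index 7.
Insert 132: h=3, slots 3,4,7 occupied → index 1.
Insert 173: h=4, slot 4 occupied → index 5.
Table: [—, 132, —, 77, 19, 173, —, 825, 634, —, —]

19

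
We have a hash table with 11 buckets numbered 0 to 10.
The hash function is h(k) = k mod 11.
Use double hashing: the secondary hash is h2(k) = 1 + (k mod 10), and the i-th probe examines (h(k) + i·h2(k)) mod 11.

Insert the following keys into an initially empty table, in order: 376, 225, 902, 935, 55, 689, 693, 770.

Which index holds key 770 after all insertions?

3

Insert 376: h=2, slot 2 empty -> index 2.
Insert 225: h=5, slot 5 empty -> index 5.
Insert 902: h=0, slot 0 empty -> index 0.
Insert 935: h=0, h2=6, slot 0 occupied -> index 6.
Insert 55: h=0, h2=6, slots 0,6 occupied -> index 1.
Insert 689: h=7, slot 7 empty -> index 7.
Insert 693: h=0, h2=4, slot 0 occupied -> index 4.
Insert 770: h=0, h2=1, slots 0,1,2 occupied -> index 3.
Table: [902, 55, 376, 770, 693, 225, 935, 689, ., ., .]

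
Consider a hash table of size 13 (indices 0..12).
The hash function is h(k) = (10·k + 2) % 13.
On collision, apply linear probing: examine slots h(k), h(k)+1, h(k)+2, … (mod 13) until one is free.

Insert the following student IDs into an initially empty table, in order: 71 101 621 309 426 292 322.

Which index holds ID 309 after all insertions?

0

Insert 71: h=10, slot 10 empty -> index 10.
Insert 101: h=11, slot 11 empty -> index 11.
Insert 621: h=11, slot 11 occupied -> index 12.
Insert 309: h=11, slots 11,12 occupied -> index 0.
Insert 426: h=11, slots 11,12,0 occupied -> index 1.
Insert 292: h=10, slots 10,11,12,0,1 occupied -> index 2.
Insert 322: h=11, slots 11,12,0,1,2 occupied -> index 3.
Table: [309, 426, 292, 322, _, _, _, _, _, _, 71, 101, 621]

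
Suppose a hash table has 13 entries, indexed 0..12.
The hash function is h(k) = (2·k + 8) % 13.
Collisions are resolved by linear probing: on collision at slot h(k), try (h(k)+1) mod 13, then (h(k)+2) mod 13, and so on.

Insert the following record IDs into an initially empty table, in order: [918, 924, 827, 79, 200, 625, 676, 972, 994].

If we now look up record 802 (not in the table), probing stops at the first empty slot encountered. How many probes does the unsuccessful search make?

4

918: h=11 -> slot 11
924: h=10 -> slot 10
827: h=11, probe 11,12 -> slot 12
79: h=10, probe 10,11,12,0 -> slot 0
200: h=5 -> slot 5
625: h=10, probe 10,11,12,0,1 -> slot 1
676: h=8 -> slot 8
972: h=2 -> slot 2
994: h=7 -> slot 7
Table: [79, 625, 972, ., ., 200, ., 994, 676, ., 924, 918, 827]
Lookup 802: h=0, probe 0,1,2,3 → slot 3 empty, not found.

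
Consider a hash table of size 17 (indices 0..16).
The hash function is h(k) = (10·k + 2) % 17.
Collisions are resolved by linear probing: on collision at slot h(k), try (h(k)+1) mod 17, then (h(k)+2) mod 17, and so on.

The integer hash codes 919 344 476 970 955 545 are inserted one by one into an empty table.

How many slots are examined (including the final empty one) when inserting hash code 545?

3

919 hashes to 12; slot 12 is free -> place at 12.
344 hashes to 8; slot 8 is free -> place at 8.
476 hashes to 2; slot 2 is free -> place at 2.
970 hashes to 12; 12 taken -> place at 13.
955 hashes to 15; slot 15 is free -> place at 15.
545 hashes to 12; 12,13 taken -> place at 14.
Table: [_, _, 476, _, _, _, _, _, 344, _, _, _, 919, 970, 545, 955, _]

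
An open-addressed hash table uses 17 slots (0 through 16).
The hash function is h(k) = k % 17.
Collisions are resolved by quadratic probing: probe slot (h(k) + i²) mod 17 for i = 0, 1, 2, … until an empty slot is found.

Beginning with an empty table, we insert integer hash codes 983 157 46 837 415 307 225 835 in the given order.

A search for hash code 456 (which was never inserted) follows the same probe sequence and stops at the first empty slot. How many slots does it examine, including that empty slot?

983: h=14 → slot 14
157: h=4 → slot 4
46: h=12 → slot 12
837: h=4, probe 4,5 → slot 5
415: h=7 → slot 7
307: h=1 → slot 1
225: h=4, probe 4,5,8 → slot 8
835: h=2 → slot 2
Table: [∅, 307, 835, ∅, 157, 837, ∅, 415, 225, ∅, ∅, ∅, 46, ∅, 983, ∅, ∅]
Lookup 456: h=14, probe 14,15 → slot 15 empty, not found.

2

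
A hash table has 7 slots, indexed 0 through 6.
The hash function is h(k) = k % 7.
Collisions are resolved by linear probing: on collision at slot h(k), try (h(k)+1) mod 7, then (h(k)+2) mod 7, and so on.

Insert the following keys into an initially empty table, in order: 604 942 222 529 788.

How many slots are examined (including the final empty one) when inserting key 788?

4

Insert 604: h=2, slot 2 empty => index 2.
Insert 942: h=4, slot 4 empty => index 4.
Insert 222: h=5, slot 5 empty => index 5.
Insert 529: h=4, slots 4,5 occupied => index 6.
Insert 788: h=4, slots 4,5,6 occupied => index 0.
Table: [788, —, 604, —, 942, 222, 529]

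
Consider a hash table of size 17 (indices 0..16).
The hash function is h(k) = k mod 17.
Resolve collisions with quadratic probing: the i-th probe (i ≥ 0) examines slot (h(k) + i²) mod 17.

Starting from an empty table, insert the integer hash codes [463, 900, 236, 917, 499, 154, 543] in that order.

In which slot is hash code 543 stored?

Insert 463: h=4, slot 4 empty → index 4.
Insert 900: h=16, slot 16 empty → index 16.
Insert 236: h=15, slot 15 empty → index 15.
Insert 917: h=16, slot 16 occupied → index 0.
Insert 499: h=6, slot 6 empty → index 6.
Insert 154: h=1, slot 1 empty → index 1.
Insert 543: h=16, slots 16,0 occupied → index 3.
Table: [917, 154, -, 543, 463, -, 499, -, -, -, -, -, -, -, -, 236, 900]

3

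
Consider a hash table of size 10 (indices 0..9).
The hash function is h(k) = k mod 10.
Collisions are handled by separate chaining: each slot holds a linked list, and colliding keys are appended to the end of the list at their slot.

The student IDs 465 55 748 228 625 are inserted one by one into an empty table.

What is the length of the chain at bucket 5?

465 -> bucket 5
55 -> bucket 5 (collision)
748 -> bucket 8
228 -> bucket 8 (collision)
625 -> bucket 5 (collision)
Final buckets:
0: ∅
1: ∅
2: ∅
3: ∅
4: ∅
5: 465 -> 55 -> 625
6: ∅
7: ∅
8: 748 -> 228
9: ∅

3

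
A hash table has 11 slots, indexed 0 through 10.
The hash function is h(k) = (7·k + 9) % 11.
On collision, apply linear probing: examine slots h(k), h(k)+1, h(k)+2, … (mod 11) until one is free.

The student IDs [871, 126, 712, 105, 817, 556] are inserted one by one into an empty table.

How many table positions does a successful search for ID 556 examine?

Insert 871: h=1, slot 1 empty → index 1.
Insert 126: h=0, slot 0 empty → index 0.
Insert 712: h=10, slot 10 empty → index 10.
Insert 105: h=7, slot 7 empty → index 7.
Insert 817: h=8, slot 8 empty → index 8.
Insert 556: h=7, slots 7,8 occupied → index 9.
Table: [126, 871, _, _, _, _, _, 105, 817, 556, 712]
Lookup 556: h=7, probe 7,8,9 → found at 9.

3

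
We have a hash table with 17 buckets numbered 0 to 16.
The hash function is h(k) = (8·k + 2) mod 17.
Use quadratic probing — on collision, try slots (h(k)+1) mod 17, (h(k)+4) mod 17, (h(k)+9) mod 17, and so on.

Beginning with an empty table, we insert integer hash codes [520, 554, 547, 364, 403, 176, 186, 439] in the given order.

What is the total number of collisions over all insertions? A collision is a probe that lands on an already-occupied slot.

1

520: h=14 → slot 14
554: h=14, probe 14,15 → slot 15
547: h=9 → slot 9
364: h=7 → slot 7
403: h=13 → slot 13
176: h=16 → slot 16
186: h=11 → slot 11
439: h=12 → slot 12
Table: [., ., ., ., ., ., ., 364, ., 547, ., 186, 439, 403, 520, 554, 176]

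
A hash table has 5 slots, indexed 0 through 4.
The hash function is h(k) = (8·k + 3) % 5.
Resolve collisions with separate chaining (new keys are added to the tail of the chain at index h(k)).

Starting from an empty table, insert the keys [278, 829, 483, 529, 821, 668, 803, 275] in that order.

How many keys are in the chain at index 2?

Insert 278: h=2, bucket 2 empty -> new chain.
Insert 829: h=0, bucket 0 empty -> new chain.
Insert 483: h=2, bucket 2 nonempty -> append to chain.
Insert 529: h=0, bucket 0 nonempty -> append to chain.
Insert 821: h=1, bucket 1 empty -> new chain.
Insert 668: h=2, bucket 2 nonempty -> append to chain.
Insert 803: h=2, bucket 2 nonempty -> append to chain.
Insert 275: h=3, bucket 3 empty -> new chain.
Final buckets:
0: 829 -> 529
1: 821
2: 278 -> 483 -> 668 -> 803
3: 275
4: _

4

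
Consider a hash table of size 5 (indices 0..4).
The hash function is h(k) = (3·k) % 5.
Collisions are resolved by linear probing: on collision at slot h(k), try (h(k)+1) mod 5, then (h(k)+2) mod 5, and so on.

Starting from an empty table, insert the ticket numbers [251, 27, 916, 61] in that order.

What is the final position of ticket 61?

251 hashes to 3; slot 3 is free -> place at 3.
27 hashes to 1; slot 1 is free -> place at 1.
916 hashes to 3; 3 taken -> place at 4.
61 hashes to 3; 3,4 taken -> place at 0.
Table: [61, 27, _, 251, 916]

0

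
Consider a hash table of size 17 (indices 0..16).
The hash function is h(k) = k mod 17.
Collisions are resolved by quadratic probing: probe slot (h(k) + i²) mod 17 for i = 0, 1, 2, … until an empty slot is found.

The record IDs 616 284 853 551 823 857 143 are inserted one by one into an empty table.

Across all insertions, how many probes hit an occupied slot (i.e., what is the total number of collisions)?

Insert 616: h=4, slot 4 empty -> index 4.
Insert 284: h=12, slot 12 empty -> index 12.
Insert 853: h=3, slot 3 empty -> index 3.
Insert 551: h=7, slot 7 empty -> index 7.
Insert 823: h=7, slot 7 occupied -> index 8.
Insert 857: h=7, slots 7,8 occupied -> index 11.
Insert 143: h=7, slots 7,8,11 occupied -> index 16.
Table: [_, _, _, 853, 616, _, _, 551, 823, _, _, 857, 284, _, _, _, 143]

6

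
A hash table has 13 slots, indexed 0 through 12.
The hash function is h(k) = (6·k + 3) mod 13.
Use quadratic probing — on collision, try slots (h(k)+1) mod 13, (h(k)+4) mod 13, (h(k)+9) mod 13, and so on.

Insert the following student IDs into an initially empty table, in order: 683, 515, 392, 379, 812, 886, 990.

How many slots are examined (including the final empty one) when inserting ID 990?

Insert 683: h=6, slot 6 empty => index 6.
Insert 515: h=12, slot 12 empty => index 12.
Insert 392: h=2, slot 2 empty => index 2.
Insert 379: h=2, slot 2 occupied => index 3.
Insert 812: h=0, slot 0 empty => index 0.
Insert 886: h=2, slots 2,3,6 occupied => index 11.
Insert 990: h=2, slots 2,3,6,11 occupied => index 5.
Table: [812, -, 392, 379, -, 990, 683, -, -, -, -, 886, 515]

5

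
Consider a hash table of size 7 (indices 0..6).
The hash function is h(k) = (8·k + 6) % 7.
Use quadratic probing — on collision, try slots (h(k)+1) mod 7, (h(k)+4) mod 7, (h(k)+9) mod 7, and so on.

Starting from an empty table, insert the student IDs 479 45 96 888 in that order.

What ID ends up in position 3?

45

479 hashes to 2; slot 2 is free → place at 2.
45 hashes to 2; 2 taken → place at 3.
96 hashes to 4; slot 4 is free → place at 4.
888 hashes to 5; slot 5 is free → place at 5.
Table: [∅, ∅, 479, 45, 96, 888, ∅]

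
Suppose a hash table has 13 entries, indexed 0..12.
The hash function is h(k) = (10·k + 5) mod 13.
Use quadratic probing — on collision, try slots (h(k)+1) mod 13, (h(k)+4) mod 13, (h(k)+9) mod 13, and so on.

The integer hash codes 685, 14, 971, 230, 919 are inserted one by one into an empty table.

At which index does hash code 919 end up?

Insert 685: h=4, slot 4 empty → index 4.
Insert 14: h=2, slot 2 empty → index 2.
Insert 971: h=4, slot 4 occupied → index 5.
Insert 230: h=4, slots 4,5 occupied → index 8.
Insert 919: h=4, slots 4,5,8 occupied → index 0.
Table: [919, _, 14, _, 685, 971, _, _, 230, _, _, _, _]

0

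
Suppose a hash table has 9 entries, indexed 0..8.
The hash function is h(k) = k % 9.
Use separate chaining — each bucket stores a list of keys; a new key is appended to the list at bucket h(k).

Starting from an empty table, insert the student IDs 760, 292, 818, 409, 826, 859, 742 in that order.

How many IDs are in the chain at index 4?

760 → bucket 4
292 → bucket 4 (collision)
818 → bucket 8
409 → bucket 4 (collision)
826 → bucket 7
859 → bucket 4 (collision)
742 → bucket 4 (collision)
Final buckets:
0: _
1: _
2: _
3: _
4: 760 -> 292 -> 409 -> 859 -> 742
5: _
6: _
7: 826
8: 818

5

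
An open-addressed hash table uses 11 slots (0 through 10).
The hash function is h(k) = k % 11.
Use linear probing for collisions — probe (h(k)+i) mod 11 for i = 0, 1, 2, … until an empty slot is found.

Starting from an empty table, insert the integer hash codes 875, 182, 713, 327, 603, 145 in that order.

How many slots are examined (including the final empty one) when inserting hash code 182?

2

875 hashes to 6; slot 6 is free => place at 6.
182 hashes to 6; 6 taken => place at 7.
713 hashes to 9; slot 9 is free => place at 9.
327 hashes to 8; slot 8 is free => place at 8.
603 hashes to 9; 9 taken => place at 10.
145 hashes to 2; slot 2 is free => place at 2.
Table: [_, _, 145, _, _, _, 875, 182, 327, 713, 603]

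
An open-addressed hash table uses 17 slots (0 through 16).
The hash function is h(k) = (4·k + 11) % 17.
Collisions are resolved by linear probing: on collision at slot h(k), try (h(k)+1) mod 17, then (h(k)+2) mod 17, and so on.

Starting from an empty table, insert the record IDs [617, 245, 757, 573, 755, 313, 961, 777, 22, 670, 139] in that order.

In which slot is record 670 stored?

10

617: h=14 → slot 14
245: h=5 → slot 5
757: h=13 → slot 13
573: h=8 → slot 8
755: h=5, probe 5,6 → slot 6
313: h=5, probe 5,6,7 → slot 7
961: h=13, probe 13,14,15 → slot 15
777: h=8, probe 8,9 → slot 9
22: h=14, probe 14,15,16 → slot 16
670: h=5, probe 5,6,7,8,9,10 → slot 10
139: h=6, probe 6,7,8,9,10,11 → slot 11
Table: [-, -, -, -, -, 245, 755, 313, 573, 777, 670, 139, -, 757, 617, 961, 22]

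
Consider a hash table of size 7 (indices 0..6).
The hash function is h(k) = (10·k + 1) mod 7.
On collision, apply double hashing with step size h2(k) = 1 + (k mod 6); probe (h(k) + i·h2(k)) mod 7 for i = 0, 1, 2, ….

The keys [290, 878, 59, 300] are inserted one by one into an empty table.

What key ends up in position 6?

290: h=3 => slot 3
878: h=3, h2=3, probe 3,6 => slot 6
59: h=3, h2=6, probe 3,2 => slot 2
300: h=5 => slot 5
Table: [., ., 59, 290, ., 300, 878]

878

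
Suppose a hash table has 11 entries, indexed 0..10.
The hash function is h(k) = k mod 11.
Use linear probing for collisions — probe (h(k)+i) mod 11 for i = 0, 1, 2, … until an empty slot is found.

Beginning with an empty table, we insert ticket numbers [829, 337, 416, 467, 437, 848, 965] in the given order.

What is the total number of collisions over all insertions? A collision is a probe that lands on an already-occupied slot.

2

829: h=4 -> slot 4
337: h=7 -> slot 7
416: h=9 -> slot 9
467: h=5 -> slot 5
437: h=8 -> slot 8
848: h=1 -> slot 1
965: h=8, probe 8,9,10 -> slot 10
Table: [—, 848, —, —, 829, 467, —, 337, 437, 416, 965]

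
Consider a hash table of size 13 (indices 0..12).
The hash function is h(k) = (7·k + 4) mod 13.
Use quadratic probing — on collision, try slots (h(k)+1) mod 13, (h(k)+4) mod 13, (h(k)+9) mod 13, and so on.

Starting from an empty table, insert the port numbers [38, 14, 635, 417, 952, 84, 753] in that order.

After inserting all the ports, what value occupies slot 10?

38

38: h=10 -> slot 10
14: h=11 -> slot 11
635: h=3 -> slot 3
417: h=11, probe 11,12 -> slot 12
952: h=12, probe 12,0 -> slot 0
84: h=7 -> slot 7
753: h=10, probe 10,11,1 -> slot 1
Table: [952, 753, ., 635, ., ., ., 84, ., ., 38, 14, 417]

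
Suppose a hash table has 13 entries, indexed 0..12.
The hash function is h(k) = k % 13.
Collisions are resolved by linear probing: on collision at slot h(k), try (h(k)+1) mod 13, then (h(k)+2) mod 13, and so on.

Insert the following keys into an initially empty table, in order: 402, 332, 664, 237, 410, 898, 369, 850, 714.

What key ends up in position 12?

402 hashes to 12; slot 12 is free -> place at 12.
332 hashes to 7; slot 7 is free -> place at 7.
664 hashes to 1; slot 1 is free -> place at 1.
237 hashes to 3; slot 3 is free -> place at 3.
410 hashes to 7; 7 taken -> place at 8.
898 hashes to 1; 1 taken -> place at 2.
369 hashes to 5; slot 5 is free -> place at 5.
850 hashes to 5; 5 taken -> place at 6.
714 hashes to 12; 12 taken -> place at 0.
Table: [714, 664, 898, 237, ∅, 369, 850, 332, 410, ∅, ∅, ∅, 402]

402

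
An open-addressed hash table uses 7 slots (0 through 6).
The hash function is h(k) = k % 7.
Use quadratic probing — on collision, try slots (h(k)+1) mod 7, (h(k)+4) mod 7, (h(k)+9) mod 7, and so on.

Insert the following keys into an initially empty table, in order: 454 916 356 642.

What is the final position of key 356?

Insert 454: h=6, slot 6 empty → index 6.
Insert 916: h=6, slot 6 occupied → index 0.
Insert 356: h=6, slots 6,0 occupied → index 3.
Insert 642: h=5, slot 5 empty → index 5.
Table: [916, ∅, ∅, 356, ∅, 642, 454]

3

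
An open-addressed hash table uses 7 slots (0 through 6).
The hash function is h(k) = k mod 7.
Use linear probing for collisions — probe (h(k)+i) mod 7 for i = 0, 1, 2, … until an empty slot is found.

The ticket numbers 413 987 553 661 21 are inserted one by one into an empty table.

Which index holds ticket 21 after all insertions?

413 hashes to 0; slot 0 is free -> place at 0.
987 hashes to 0; 0 taken -> place at 1.
553 hashes to 0; 0,1 taken -> place at 2.
661 hashes to 3; slot 3 is free -> place at 3.
21 hashes to 0; 0,1,2,3 taken -> place at 4.
Table: [413, 987, 553, 661, 21, _, _]

4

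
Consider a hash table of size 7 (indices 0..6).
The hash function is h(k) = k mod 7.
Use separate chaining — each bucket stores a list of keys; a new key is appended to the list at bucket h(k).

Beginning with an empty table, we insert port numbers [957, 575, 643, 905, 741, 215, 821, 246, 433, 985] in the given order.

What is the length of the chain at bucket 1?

2

Insert 957: h=5, bucket 5 empty -> new chain.
Insert 575: h=1, bucket 1 empty -> new chain.
Insert 643: h=6, bucket 6 empty -> new chain.
Insert 905: h=2, bucket 2 empty -> new chain.
Insert 741: h=6, bucket 6 nonempty -> append to chain.
Insert 215: h=5, bucket 5 nonempty -> append to chain.
Insert 821: h=2, bucket 2 nonempty -> append to chain.
Insert 246: h=1, bucket 1 nonempty -> append to chain.
Insert 433: h=6, bucket 6 nonempty -> append to chain.
Insert 985: h=5, bucket 5 nonempty -> append to chain.
Final buckets:
0: ∅
1: 575 -> 246
2: 905 -> 821
3: ∅
4: ∅
5: 957 -> 215 -> 985
6: 643 -> 741 -> 433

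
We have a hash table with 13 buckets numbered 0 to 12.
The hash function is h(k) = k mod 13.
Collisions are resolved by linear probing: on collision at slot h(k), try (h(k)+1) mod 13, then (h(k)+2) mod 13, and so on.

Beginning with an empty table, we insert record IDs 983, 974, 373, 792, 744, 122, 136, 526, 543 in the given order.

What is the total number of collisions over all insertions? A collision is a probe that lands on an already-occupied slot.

2

Insert 983: h=8, slot 8 empty -> index 8.
Insert 974: h=12, slot 12 empty -> index 12.
Insert 373: h=9, slot 9 empty -> index 9.
Insert 792: h=12, slot 12 occupied -> index 0.
Insert 744: h=3, slot 3 empty -> index 3.
Insert 122: h=5, slot 5 empty -> index 5.
Insert 136: h=6, slot 6 empty -> index 6.
Insert 526: h=6, slot 6 occupied -> index 7.
Insert 543: h=10, slot 10 empty -> index 10.
Table: [792, -, -, 744, -, 122, 136, 526, 983, 373, 543, -, 974]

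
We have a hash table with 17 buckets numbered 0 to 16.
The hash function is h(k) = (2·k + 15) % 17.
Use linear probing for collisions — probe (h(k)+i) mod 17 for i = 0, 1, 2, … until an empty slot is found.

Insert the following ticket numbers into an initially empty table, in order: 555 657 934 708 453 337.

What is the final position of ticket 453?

6

555 hashes to 3; slot 3 is free → place at 3.
657 hashes to 3; 3 taken → place at 4.
934 hashes to 13; slot 13 is free → place at 13.
708 hashes to 3; 3,4 taken → place at 5.
453 hashes to 3; 3,4,5 taken → place at 6.
337 hashes to 9; slot 9 is free → place at 9.
Table: [_, _, _, 555, 657, 708, 453, _, _, 337, _, _, _, 934, _, _, _]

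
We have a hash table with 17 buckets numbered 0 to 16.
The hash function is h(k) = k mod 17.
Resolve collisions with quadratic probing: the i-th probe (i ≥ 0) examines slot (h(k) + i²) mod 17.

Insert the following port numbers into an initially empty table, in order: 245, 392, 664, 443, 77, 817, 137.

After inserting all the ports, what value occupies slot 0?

137

245 hashes to 7; slot 7 is free => place at 7.
392 hashes to 1; slot 1 is free => place at 1.
664 hashes to 1; 1 taken => place at 2.
443 hashes to 1; 1,2 taken => place at 5.
77 hashes to 9; slot 9 is free => place at 9.
817 hashes to 1; 1,2,5 taken => place at 10.
137 hashes to 1; 1,2,5,10 taken => place at 0.
Table: [137, 392, 664, -, -, 443, -, 245, -, 77, 817, -, -, -, -, -, -]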